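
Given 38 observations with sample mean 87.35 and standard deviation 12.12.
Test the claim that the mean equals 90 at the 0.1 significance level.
One-sample t-test:
H₀: μ = 90
H₁: μ ≠ 90
df = n - 1 = 37
t = (x̄ - μ₀) / (s/√n) = (87.35 - 90) / (12.12/√38) = -1.348
p-value = 0.1859

Since p-value > α = 0.1, we fail to reject H₀.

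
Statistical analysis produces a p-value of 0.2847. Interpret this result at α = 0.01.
Since p = 0.2847 > α = 0.01, fail to reject H₀.
There is insufficient evidence to reject the null hypothesis; the result is not statistically significant at the 0.01 level.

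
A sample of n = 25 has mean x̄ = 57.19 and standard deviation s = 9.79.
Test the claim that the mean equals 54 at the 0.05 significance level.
One-sample t-test:
H₀: μ = 54
H₁: μ ≠ 54
df = n - 1 = 24
t = (x̄ - μ₀) / (s/√n) = (57.19 - 54) / (9.79/√25) = 1.629
p-value = 0.1163

Since p-value > α = 0.05, we fail to reject H₀.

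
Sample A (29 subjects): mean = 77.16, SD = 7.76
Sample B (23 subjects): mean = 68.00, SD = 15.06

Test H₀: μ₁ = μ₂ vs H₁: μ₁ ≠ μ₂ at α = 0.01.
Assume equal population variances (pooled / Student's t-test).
Student's two-sample t-test (equal variances):
H₀: μ₁ = μ₂
H₁: μ₁ ≠ μ₂
df = n₁ + n₂ - 2 = 50
Pooled variance s_p² = [(n₁-1)s₁² + (n₂-1)s₂²] / (n₁ + n₂ - 2) = [(28)(7.76²) + (22)(15.06²)] / 50 = 133.5154
SE = √(s_p²(1/n₁ + 1/n₂)) = √(133.5154 × (1/29 + 1/23)) = 3.2263
t = (x̄₁ - x̄₂) / SE = (77.16 - 68.00) / 3.2263 = 9.16 / 3.2263 = 2.839
p-value = 0.0065

Since p-value < α = 0.01, we reject H₀.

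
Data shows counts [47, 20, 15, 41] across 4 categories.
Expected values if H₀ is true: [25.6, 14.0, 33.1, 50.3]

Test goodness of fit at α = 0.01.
Chi-square goodness of fit test:
H₀: observed counts match expected distribution
H₁: observed counts differ from expected distribution
df = k - 1 = 3
χ² = Σ(O - E)²/E
   = (47 - 25.6)²/25.6 + (20 - 14.0)²/14.0 + (15 - 33.1)²/33.1 + (41 - 50.3)²/50.3
   = 17.889 + 2.571 + 9.898 + 1.719
   = 32.08
p-value < 0.0001

Since p-value < α = 0.01, we reject H₀.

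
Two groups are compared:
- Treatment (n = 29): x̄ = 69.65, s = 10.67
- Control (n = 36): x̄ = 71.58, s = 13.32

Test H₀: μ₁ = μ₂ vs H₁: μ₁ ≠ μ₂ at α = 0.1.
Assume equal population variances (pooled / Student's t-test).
Student's two-sample t-test (equal variances):
H₀: μ₁ = μ₂
H₁: μ₁ ≠ μ₂
df = n₁ + n₂ - 2 = 63
Pooled variance s_p² = [(n₁-1)s₁² + (n₂-1)s₂²] / (n₁ + n₂ - 2) = [(28)(10.67²) + (35)(13.32²)] / 63 = 149.1675
SE = √(s_p²(1/n₁ + 1/n₂)) = √(149.1675 × (1/29 + 1/36)) = 3.0475
t = (x̄₁ - x̄₂) / SE = (69.65 - 71.58) / 3.0475 = -1.93 / 3.0475 = -0.633
p-value = 0.5288

Since p-value > α = 0.1, we fail to reject H₀.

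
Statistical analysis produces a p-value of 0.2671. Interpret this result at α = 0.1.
Since p = 0.2671 > α = 0.1, fail to reject H₀.
There is insufficient evidence to reject the null hypothesis; the result is not statistically significant at the 0.1 level.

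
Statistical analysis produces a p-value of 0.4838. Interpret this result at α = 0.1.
Since p = 0.4838 > α = 0.1, fail to reject H₀.
There is insufficient evidence to reject the null hypothesis; the result is not statistically significant at the 0.1 level.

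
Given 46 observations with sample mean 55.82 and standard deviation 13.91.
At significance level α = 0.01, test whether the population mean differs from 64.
One-sample t-test:
H₀: μ = 64
H₁: μ ≠ 64
df = n - 1 = 45
t = (x̄ - μ₀) / (s/√n) = (55.82 - 64) / (13.91/√46) = -3.988
p-value = 0.0002

Since p-value < α = 0.01, we reject H₀.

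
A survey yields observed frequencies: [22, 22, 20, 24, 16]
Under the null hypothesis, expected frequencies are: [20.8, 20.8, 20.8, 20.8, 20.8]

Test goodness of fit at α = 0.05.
Chi-square goodness of fit test:
H₀: observed counts match expected distribution
H₁: observed counts differ from expected distribution
df = k - 1 = 4
χ² = Σ(O - E)²/E
   = (22 - 20.8)²/20.8 + (22 - 20.8)²/20.8 + (20 - 20.8)²/20.8 + (24 - 20.8)²/20.8 + (16 - 20.8)²/20.8
   = 0.069 + 0.069 + 0.031 + 0.492 + 1.108
   = 1.77
p-value = 0.7781

Since p-value > α = 0.05, we fail to reject H₀.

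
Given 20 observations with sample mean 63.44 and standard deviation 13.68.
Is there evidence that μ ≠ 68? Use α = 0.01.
One-sample t-test:
H₀: μ = 68
H₁: μ ≠ 68
df = n - 1 = 19
t = (x̄ - μ₀) / (s/√n) = (63.44 - 68) / (13.68/√20) = -1.491
p-value = 0.1525

Since p-value > α = 0.01, we fail to reject H₀.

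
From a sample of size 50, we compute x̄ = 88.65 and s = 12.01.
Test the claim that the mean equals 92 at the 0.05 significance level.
One-sample t-test:
H₀: μ = 92
H₁: μ ≠ 92
df = n - 1 = 49
t = (x̄ - μ₀) / (s/√n) = (88.65 - 92) / (12.01/√50) = -1.972
p-value = 0.0542

Since p-value > α = 0.05, we fail to reject H₀.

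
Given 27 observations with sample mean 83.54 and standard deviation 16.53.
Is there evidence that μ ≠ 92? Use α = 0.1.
One-sample t-test:
H₀: μ = 92
H₁: μ ≠ 92
df = n - 1 = 26
t = (x̄ - μ₀) / (s/√n) = (83.54 - 92) / (16.53/√27) = -2.659
p-value = 0.0132

Since p-value < α = 0.1, we reject H₀.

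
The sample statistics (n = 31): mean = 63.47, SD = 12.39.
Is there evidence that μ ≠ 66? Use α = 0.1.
One-sample t-test:
H₀: μ = 66
H₁: μ ≠ 66
df = n - 1 = 30
t = (x̄ - μ₀) / (s/√n) = (63.47 - 66) / (12.39/√31) = -1.137
p-value = 0.2646

Since p-value > α = 0.1, we fail to reject H₀.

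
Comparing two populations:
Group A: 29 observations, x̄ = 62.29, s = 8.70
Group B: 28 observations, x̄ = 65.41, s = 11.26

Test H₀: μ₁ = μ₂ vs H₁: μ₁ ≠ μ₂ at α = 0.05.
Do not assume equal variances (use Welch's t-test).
Welch's two-sample t-test:
H₀: μ₁ = μ₂
H₁: μ₁ ≠ μ₂
s₁²/n₁ = 8.70²/29 = 2.6100,  s₂²/n₂ = 11.26²/28 = 4.5281
SE = √(s₁²/n₁ + s₂²/n₂) = √(2.6100 + 4.5281) = 2.6717
df (Welch-Satterthwaite) = (s₁²/n₁ + s₂²/n₂)² / [(s₁²/n₁)²/(n₁-1) + (s₂²/n₂)²/(n₂-1)] ≈ 50.82
t = (x̄₁ - x̄₂) / SE = (62.29 - 65.41) / 2.6717 = -3.12 / 2.6717 = -1.168
p-value = 0.2483

Since p-value > α = 0.05, we fail to reject H₀.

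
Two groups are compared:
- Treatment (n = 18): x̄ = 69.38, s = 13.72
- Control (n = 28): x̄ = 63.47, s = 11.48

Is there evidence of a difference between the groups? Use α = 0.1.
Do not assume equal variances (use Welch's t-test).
Welch's two-sample t-test:
H₀: μ₁ = μ₂
H₁: μ₁ ≠ μ₂
s₁²/n₁ = 13.72²/18 = 10.4577,  s₂²/n₂ = 11.48²/28 = 4.7068
SE = √(s₁²/n₁ + s₂²/n₂) = √(10.4577 + 4.7068) = 3.8942
df (Welch-Satterthwaite) = (s₁²/n₁ + s₂²/n₂)² / [(s₁²/n₁)²/(n₁-1) + (s₂²/n₂)²/(n₂-1)] ≈ 31.70
t = (x̄₁ - x̄₂) / SE = (69.38 - 63.47) / 3.8942 = 5.91 / 3.8942 = 1.518
p-value = 0.1390

Since p-value > α = 0.1, we fail to reject H₀.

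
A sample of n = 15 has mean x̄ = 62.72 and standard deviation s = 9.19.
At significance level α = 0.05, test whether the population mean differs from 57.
One-sample t-test:
H₀: μ = 57
H₁: μ ≠ 57
df = n - 1 = 14
t = (x̄ - μ₀) / (s/√n) = (62.72 - 57) / (9.19/√15) = 2.411
p-value = 0.0302

Since p-value < α = 0.05, we reject H₀.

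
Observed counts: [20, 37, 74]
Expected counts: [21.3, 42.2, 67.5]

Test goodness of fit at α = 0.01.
Chi-square goodness of fit test:
H₀: observed counts match expected distribution
H₁: observed counts differ from expected distribution
df = k - 1 = 2
χ² = Σ(O - E)²/E
   = (20 - 21.3)²/21.3 + (37 - 42.2)²/42.2 + (74 - 67.5)²/67.5
   = 0.079 + 0.641 + 0.626
   = 1.35
p-value = 0.5102

Since p-value > α = 0.01, we fail to reject H₀.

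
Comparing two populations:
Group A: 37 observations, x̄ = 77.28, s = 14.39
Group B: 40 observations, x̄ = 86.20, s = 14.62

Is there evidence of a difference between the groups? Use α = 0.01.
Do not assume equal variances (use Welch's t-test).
Welch's two-sample t-test:
H₀: μ₁ = μ₂
H₁: μ₁ ≠ μ₂
s₁²/n₁ = 14.39²/37 = 5.5965,  s₂²/n₂ = 14.62²/40 = 5.3436
SE = √(s₁²/n₁ + s₂²/n₂) = √(5.5965 + 5.3436) = 3.3076
df (Welch-Satterthwaite) = (s₁²/n₁ + s₂²/n₂)² / [(s₁²/n₁)²/(n₁-1) + (s₂²/n₂)²/(n₂-1)] ≈ 74.70
t = (x̄₁ - x̄₂) / SE = (77.28 - 86.20) / 3.3076 = -8.92 / 3.3076 = -2.697
p-value = 0.0086

Since p-value < α = 0.01, we reject H₀.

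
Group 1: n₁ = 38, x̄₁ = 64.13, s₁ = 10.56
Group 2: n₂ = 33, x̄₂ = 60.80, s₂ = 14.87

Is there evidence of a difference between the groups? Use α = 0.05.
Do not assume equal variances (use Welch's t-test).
Welch's two-sample t-test:
H₀: μ₁ = μ₂
H₁: μ₁ ≠ μ₂
s₁²/n₁ = 10.56²/38 = 2.9346,  s₂²/n₂ = 14.87²/33 = 6.7005
SE = √(s₁²/n₁ + s₂²/n₂) = √(2.9346 + 6.7005) = 3.1040
df (Welch-Satterthwaite) = (s₁²/n₁ + s₂²/n₂)² / [(s₁²/n₁)²/(n₁-1) + (s₂²/n₂)²/(n₂-1)] ≈ 56.75
t = (x̄₁ - x̄₂) / SE = (64.13 - 60.80) / 3.1040 = 3.33 / 3.1040 = 1.073
p-value = 0.2879

Since p-value > α = 0.05, we fail to reject H₀.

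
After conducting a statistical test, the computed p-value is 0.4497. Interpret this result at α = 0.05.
Since p = 0.4497 > α = 0.05, fail to reject H₀.
There is insufficient evidence to reject the null hypothesis; the result is not statistically significant at the 0.05 level.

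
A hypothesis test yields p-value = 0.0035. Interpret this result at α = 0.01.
Since p = 0.0035 < α = 0.01, reject H₀.
There is sufficient evidence to reject the null hypothesis; the result is statistically significant at the 0.01 level.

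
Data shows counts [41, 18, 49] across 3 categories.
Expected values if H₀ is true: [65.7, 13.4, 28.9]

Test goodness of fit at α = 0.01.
Chi-square goodness of fit test:
H₀: observed counts match expected distribution
H₁: observed counts differ from expected distribution
df = k - 1 = 2
χ² = Σ(O - E)²/E
   = (41 - 65.7)²/65.7 + (18 - 13.4)²/13.4 + (49 - 28.9)²/28.9
   = 9.286 + 1.579 + 13.980
   = 24.84
p-value < 0.0001

Since p-value < α = 0.01, we reject H₀.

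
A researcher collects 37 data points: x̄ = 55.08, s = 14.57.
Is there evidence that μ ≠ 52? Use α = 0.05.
One-sample t-test:
H₀: μ = 52
H₁: μ ≠ 52
df = n - 1 = 36
t = (x̄ - μ₀) / (s/√n) = (55.08 - 52) / (14.57/√37) = 1.286
p-value = 0.2067

Since p-value > α = 0.05, we fail to reject H₀.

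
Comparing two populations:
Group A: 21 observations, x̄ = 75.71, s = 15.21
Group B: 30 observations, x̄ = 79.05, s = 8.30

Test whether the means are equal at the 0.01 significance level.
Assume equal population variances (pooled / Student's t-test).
Student's two-sample t-test (equal variances):
H₀: μ₁ = μ₂
H₁: μ₁ ≠ μ₂
df = n₁ + n₂ - 2 = 49
Pooled variance s_p² = [(n₁-1)s₁² + (n₂-1)s₂²] / (n₁ + n₂ - 2) = [(20)(15.21²) + (29)(8.30²)] / 49 = 135.1978
SE = √(s_p²(1/n₁ + 1/n₂)) = √(135.1978 × (1/21 + 1/30)) = 3.3083
t = (x̄₁ - x̄₂) / SE = (75.71 - 79.05) / 3.3083 = -3.34 / 3.3083 = -1.010
p-value = 0.3176

Since p-value > α = 0.01, we fail to reject H₀.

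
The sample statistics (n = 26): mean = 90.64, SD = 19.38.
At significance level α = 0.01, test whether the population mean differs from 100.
One-sample t-test:
H₀: μ = 100
H₁: μ ≠ 100
df = n - 1 = 25
t = (x̄ - μ₀) / (s/√n) = (90.64 - 100) / (19.38/√26) = -2.463
p-value = 0.0210

Since p-value > α = 0.01, we fail to reject H₀.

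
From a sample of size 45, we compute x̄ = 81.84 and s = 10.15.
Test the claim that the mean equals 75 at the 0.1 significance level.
One-sample t-test:
H₀: μ = 75
H₁: μ ≠ 75
df = n - 1 = 44
t = (x̄ - μ₀) / (s/√n) = (81.84 - 75) / (10.15/√45) = 4.521
p-value < 0.0001

Since p-value < α = 0.1, we reject H₀.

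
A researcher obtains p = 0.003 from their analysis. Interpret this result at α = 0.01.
Since p = 0.003 < α = 0.01, reject H₀.
There is sufficient evidence to reject the null hypothesis; the result is statistically significant at the 0.01 level.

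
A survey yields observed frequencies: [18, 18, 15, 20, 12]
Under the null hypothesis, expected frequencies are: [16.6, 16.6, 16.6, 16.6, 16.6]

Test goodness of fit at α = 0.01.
Chi-square goodness of fit test:
H₀: observed counts match expected distribution
H₁: observed counts differ from expected distribution
df = k - 1 = 4
χ² = Σ(O - E)²/E
   = (18 - 16.6)²/16.6 + (18 - 16.6)²/16.6 + (15 - 16.6)²/16.6 + (20 - 16.6)²/16.6 + (12 - 16.6)²/16.6
   = 0.118 + 0.118 + 0.154 + 0.696 + 1.275
   = 2.36
p-value = 0.6696

Since p-value > α = 0.01, we fail to reject H₀.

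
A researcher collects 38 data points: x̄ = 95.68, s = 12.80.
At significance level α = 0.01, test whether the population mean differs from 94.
One-sample t-test:
H₀: μ = 94
H₁: μ ≠ 94
df = n - 1 = 37
t = (x̄ - μ₀) / (s/√n) = (95.68 - 94) / (12.80/√38) = 0.809
p-value = 0.4236

Since p-value > α = 0.01, we fail to reject H₀.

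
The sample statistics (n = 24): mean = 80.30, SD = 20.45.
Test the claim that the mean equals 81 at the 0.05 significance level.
One-sample t-test:
H₀: μ = 81
H₁: μ ≠ 81
df = n - 1 = 23
t = (x̄ - μ₀) / (s/√n) = (80.30 - 81) / (20.45/√24) = -0.168
p-value = 0.8683

Since p-value > α = 0.05, we fail to reject H₀.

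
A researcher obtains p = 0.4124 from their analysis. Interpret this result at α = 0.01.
Since p = 0.4124 > α = 0.01, fail to reject H₀.
There is insufficient evidence to reject the null hypothesis; the result is not statistically significant at the 0.01 level.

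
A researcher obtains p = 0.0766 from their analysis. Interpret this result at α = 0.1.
Since p = 0.0766 < α = 0.1, reject H₀.
There is sufficient evidence to reject the null hypothesis; the result is statistically significant at the 0.1 level.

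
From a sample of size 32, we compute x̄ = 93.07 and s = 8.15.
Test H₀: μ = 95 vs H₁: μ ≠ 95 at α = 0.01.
One-sample t-test:
H₀: μ = 95
H₁: μ ≠ 95
df = n - 1 = 31
t = (x̄ - μ₀) / (s/√n) = (93.07 - 95) / (8.15/√32) = -1.340
p-value = 0.1901

Since p-value > α = 0.01, we fail to reject H₀.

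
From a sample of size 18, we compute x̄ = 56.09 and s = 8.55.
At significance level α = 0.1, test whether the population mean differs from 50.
One-sample t-test:
H₀: μ = 50
H₁: μ ≠ 50
df = n - 1 = 17
t = (x̄ - μ₀) / (s/√n) = (56.09 - 50) / (8.55/√18) = 3.022
p-value = 0.0077

Since p-value < α = 0.1, we reject H₀.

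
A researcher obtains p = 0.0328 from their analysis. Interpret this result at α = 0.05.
Since p = 0.0328 < α = 0.05, reject H₀.
There is sufficient evidence to reject the null hypothesis; the result is statistically significant at the 0.05 level.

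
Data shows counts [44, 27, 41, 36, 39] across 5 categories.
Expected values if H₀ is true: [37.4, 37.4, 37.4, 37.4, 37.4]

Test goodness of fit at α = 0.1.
Chi-square goodness of fit test:
H₀: observed counts match expected distribution
H₁: observed counts differ from expected distribution
df = k - 1 = 4
χ² = Σ(O - E)²/E
   = (44 - 37.4)²/37.4 + (27 - 37.4)²/37.4 + (41 - 37.4)²/37.4 + (36 - 37.4)²/37.4 + (39 - 37.4)²/37.4
   = 1.165 + 2.892 + 0.347 + 0.052 + 0.068
   = 4.52
p-value = 0.3397

Since p-value > α = 0.1, we fail to reject H₀.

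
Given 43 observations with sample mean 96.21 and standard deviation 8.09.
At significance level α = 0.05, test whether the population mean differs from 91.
One-sample t-test:
H₀: μ = 91
H₁: μ ≠ 91
df = n - 1 = 42
t = (x̄ - μ₀) / (s/√n) = (96.21 - 91) / (8.09/√43) = 4.223
p-value = 0.0001

Since p-value < α = 0.05, we reject H₀.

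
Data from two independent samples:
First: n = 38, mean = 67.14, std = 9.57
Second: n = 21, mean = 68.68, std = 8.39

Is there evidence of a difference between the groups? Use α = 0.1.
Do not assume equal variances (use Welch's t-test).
Welch's two-sample t-test:
H₀: μ₁ = μ₂
H₁: μ₁ ≠ μ₂
s₁²/n₁ = 9.57²/38 = 2.4101,  s₂²/n₂ = 8.39²/21 = 3.3520
SE = √(s₁²/n₁ + s₂²/n₂) = √(2.4101 + 3.3520) = 2.4004
df (Welch-Satterthwaite) = (s₁²/n₁ + s₂²/n₂)² / [(s₁²/n₁)²/(n₁-1) + (s₂²/n₂)²/(n₂-1)] ≈ 46.19
t = (x̄₁ - x̄₂) / SE = (67.14 - 68.68) / 2.4004 = -1.54 / 2.4004 = -0.642
p-value = 0.5243

Since p-value > α = 0.1, we fail to reject H₀.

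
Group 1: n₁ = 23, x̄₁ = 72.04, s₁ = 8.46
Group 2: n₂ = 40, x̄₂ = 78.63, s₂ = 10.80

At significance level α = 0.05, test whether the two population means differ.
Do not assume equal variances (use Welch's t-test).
Welch's two-sample t-test:
H₀: μ₁ = μ₂
H₁: μ₁ ≠ μ₂
s₁²/n₁ = 8.46²/23 = 3.1118,  s₂²/n₂ = 10.80²/40 = 2.9160
SE = √(s₁²/n₁ + s₂²/n₂) = √(3.1118 + 2.9160) = 2.4552
df (Welch-Satterthwaite) = (s₁²/n₁ + s₂²/n₂)² / [(s₁²/n₁)²/(n₁-1) + (s₂²/n₂)²/(n₂-1)] ≈ 55.20
t = (x̄₁ - x̄₂) / SE = (72.04 - 78.63) / 2.4552 = -6.59 / 2.4552 = -2.684
p-value = 0.0096

Since p-value < α = 0.05, we reject H₀.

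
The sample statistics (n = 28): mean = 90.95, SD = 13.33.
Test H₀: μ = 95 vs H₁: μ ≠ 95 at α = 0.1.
One-sample t-test:
H₀: μ = 95
H₁: μ ≠ 95
df = n - 1 = 27
t = (x̄ - μ₀) / (s/√n) = (90.95 - 95) / (13.33/√28) = -1.608
p-value = 0.1195

Since p-value > α = 0.1, we fail to reject H₀.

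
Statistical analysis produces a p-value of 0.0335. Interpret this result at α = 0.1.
Since p = 0.0335 < α = 0.1, reject H₀.
There is sufficient evidence to reject the null hypothesis; the result is statistically significant at the 0.1 level.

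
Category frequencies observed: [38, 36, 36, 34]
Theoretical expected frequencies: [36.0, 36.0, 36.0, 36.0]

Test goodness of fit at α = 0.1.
Chi-square goodness of fit test:
H₀: observed counts match expected distribution
H₁: observed counts differ from expected distribution
df = k - 1 = 3
χ² = Σ(O - E)²/E
   = (38 - 36.0)²/36.0 + (36 - 36.0)²/36.0 + (36 - 36.0)²/36.0 + (34 - 36.0)²/36.0
   = 0.111 + 0.000 + 0.000 + 0.111
   = 0.22
p-value = 0.9739

Since p-value > α = 0.1, we fail to reject H₀.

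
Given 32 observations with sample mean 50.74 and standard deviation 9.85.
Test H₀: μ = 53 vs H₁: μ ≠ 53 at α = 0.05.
One-sample t-test:
H₀: μ = 53
H₁: μ ≠ 53
df = n - 1 = 31
t = (x̄ - μ₀) / (s/√n) = (50.74 - 53) / (9.85/√32) = -1.298
p-value = 0.2039

Since p-value > α = 0.05, we fail to reject H₀.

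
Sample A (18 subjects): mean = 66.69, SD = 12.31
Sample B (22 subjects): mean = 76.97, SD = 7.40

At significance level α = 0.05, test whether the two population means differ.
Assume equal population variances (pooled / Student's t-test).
Student's two-sample t-test (equal variances):
H₀: μ₁ = μ₂
H₁: μ₁ ≠ μ₂
df = n₁ + n₂ - 2 = 38
Pooled variance s_p² = [(n₁-1)s₁² + (n₂-1)s₂²] / (n₁ + n₂ - 2) = [(17)(12.31²) + (21)(7.40²)] / 38 = 98.0546
SE = √(s_p²(1/n₁ + 1/n₂)) = √(98.0546 × (1/18 + 1/22)) = 3.1471
t = (x̄₁ - x̄₂) / SE = (66.69 - 76.97) / 3.1471 = -10.28 / 3.1471 = -3.266
p-value = 0.0023

Since p-value < α = 0.05, we reject H₀.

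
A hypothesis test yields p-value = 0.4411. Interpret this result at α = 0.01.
Since p = 0.4411 > α = 0.01, fail to reject H₀.
There is insufficient evidence to reject the null hypothesis; the result is not statistically significant at the 0.01 level.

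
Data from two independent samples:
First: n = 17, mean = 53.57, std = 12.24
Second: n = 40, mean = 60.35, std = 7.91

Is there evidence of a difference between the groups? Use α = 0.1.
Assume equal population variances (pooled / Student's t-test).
Student's two-sample t-test (equal variances):
H₀: μ₁ = μ₂
H₁: μ₁ ≠ μ₂
df = n₁ + n₂ - 2 = 55
Pooled variance s_p² = [(n₁-1)s₁² + (n₂-1)s₂²] / (n₁ + n₂ - 2) = [(16)(12.24²) + (39)(7.91²)] / 55 = 87.9498
SE = √(s_p²(1/n₁ + 1/n₂)) = √(87.9498 × (1/17 + 1/40)) = 2.7152
t = (x̄₁ - x̄₂) / SE = (53.57 - 60.35) / 2.7152 = -6.78 / 2.7152 = -2.497
p-value = 0.0155

Since p-value < α = 0.1, we reject H₀.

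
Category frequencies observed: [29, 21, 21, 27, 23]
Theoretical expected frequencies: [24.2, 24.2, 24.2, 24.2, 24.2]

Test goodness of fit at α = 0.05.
Chi-square goodness of fit test:
H₀: observed counts match expected distribution
H₁: observed counts differ from expected distribution
df = k - 1 = 4
χ² = Σ(O - E)²/E
   = (29 - 24.2)²/24.2 + (21 - 24.2)²/24.2 + (21 - 24.2)²/24.2 + (27 - 24.2)²/24.2 + (23 - 24.2)²/24.2
   = 0.952 + 0.423 + 0.423 + 0.324 + 0.060
   = 2.18
p-value = 0.7024

Since p-value > α = 0.05, we fail to reject H₀.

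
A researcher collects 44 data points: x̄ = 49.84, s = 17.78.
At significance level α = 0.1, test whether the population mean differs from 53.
One-sample t-test:
H₀: μ = 53
H₁: μ ≠ 53
df = n - 1 = 43
t = (x̄ - μ₀) / (s/√n) = (49.84 - 53) / (17.78/√44) = -1.179
p-value = 0.2449

Since p-value > α = 0.1, we fail to reject H₀.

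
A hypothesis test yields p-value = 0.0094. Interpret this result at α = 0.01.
Since p = 0.0094 < α = 0.01, reject H₀.
There is sufficient evidence to reject the null hypothesis; the result is statistically significant at the 0.01 level.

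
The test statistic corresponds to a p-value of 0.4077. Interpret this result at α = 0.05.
Since p = 0.4077 > α = 0.05, fail to reject H₀.
There is insufficient evidence to reject the null hypothesis; the result is not statistically significant at the 0.05 level.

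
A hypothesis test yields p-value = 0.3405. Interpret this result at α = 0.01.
Since p = 0.3405 > α = 0.01, fail to reject H₀.
There is insufficient evidence to reject the null hypothesis; the result is not statistically significant at the 0.01 level.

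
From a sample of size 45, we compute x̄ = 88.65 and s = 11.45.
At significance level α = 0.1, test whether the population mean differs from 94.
One-sample t-test:
H₀: μ = 94
H₁: μ ≠ 94
df = n - 1 = 44
t = (x̄ - μ₀) / (s/√n) = (88.65 - 94) / (11.45/√45) = -3.134
p-value = 0.0031

Since p-value < α = 0.1, we reject H₀.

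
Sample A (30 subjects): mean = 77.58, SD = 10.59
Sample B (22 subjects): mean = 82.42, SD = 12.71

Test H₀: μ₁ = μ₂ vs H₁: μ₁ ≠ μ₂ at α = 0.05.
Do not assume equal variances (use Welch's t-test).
Welch's two-sample t-test:
H₀: μ₁ = μ₂
H₁: μ₁ ≠ μ₂
s₁²/n₁ = 10.59²/30 = 3.7383,  s₂²/n₂ = 12.71²/22 = 7.3429
SE = √(s₁²/n₁ + s₂²/n₂) = √(3.7383 + 7.3429) = 3.3288
df (Welch-Satterthwaite) = (s₁²/n₁ + s₂²/n₂)² / [(s₁²/n₁)²/(n₁-1) + (s₂²/n₂)²/(n₂-1)] ≈ 40.27
t = (x̄₁ - x̄₂) / SE = (77.58 - 82.42) / 3.3288 = -4.84 / 3.3288 = -1.454
p-value = 0.1537

Since p-value > α = 0.05, we fail to reject H₀.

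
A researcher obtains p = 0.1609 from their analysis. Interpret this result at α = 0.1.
Since p = 0.1609 > α = 0.1, fail to reject H₀.
There is insufficient evidence to reject the null hypothesis; the result is not statistically significant at the 0.1 level.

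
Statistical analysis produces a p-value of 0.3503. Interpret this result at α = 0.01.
Since p = 0.3503 > α = 0.01, fail to reject H₀.
There is insufficient evidence to reject the null hypothesis; the result is not statistically significant at the 0.01 level.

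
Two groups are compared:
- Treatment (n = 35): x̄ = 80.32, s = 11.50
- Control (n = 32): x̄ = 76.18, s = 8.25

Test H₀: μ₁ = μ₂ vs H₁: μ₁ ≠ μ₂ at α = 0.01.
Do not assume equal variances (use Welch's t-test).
Welch's two-sample t-test:
H₀: μ₁ = μ₂
H₁: μ₁ ≠ μ₂
s₁²/n₁ = 11.50²/35 = 3.7786,  s₂²/n₂ = 8.25²/32 = 2.1270
SE = √(s₁²/n₁ + s₂²/n₂) = √(3.7786 + 2.1270) = 2.4301
df (Welch-Satterthwaite) = (s₁²/n₁ + s₂²/n₂)² / [(s₁²/n₁)²/(n₁-1) + (s₂²/n₂)²/(n₂-1)] ≈ 61.63
t = (x̄₁ - x̄₂) / SE = (80.32 - 76.18) / 2.4301 = 4.14 / 2.4301 = 1.704
p-value = 0.0935

Since p-value > α = 0.01, we fail to reject H₀.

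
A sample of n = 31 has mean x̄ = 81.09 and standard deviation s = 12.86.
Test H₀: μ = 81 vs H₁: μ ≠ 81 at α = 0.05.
One-sample t-test:
H₀: μ = 81
H₁: μ ≠ 81
df = n - 1 = 30
t = (x̄ - μ₀) / (s/√n) = (81.09 - 81) / (12.86/√31) = 0.039
p-value = 0.9692

Since p-value > α = 0.05, we fail to reject H₀.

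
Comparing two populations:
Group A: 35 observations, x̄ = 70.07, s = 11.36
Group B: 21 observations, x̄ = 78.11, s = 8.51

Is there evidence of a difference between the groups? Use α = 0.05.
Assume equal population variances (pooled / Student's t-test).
Student's two-sample t-test (equal variances):
H₀: μ₁ = μ₂
H₁: μ₁ ≠ μ₂
df = n₁ + n₂ - 2 = 54
Pooled variance s_p² = [(n₁-1)s₁² + (n₂-1)s₂²] / (n₁ + n₂ - 2) = [(34)(11.36²) + (20)(8.51²)] / 54 = 108.0757
SE = √(s_p²(1/n₁ + 1/n₂)) = √(108.0757 × (1/35 + 1/21)) = 2.8696
t = (x̄₁ - x̄₂) / SE = (70.07 - 78.11) / 2.8696 = -8.04 / 2.8696 = -2.802
p-value = 0.0070

Since p-value < α = 0.05, we reject H₀.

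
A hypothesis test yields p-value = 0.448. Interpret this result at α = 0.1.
Since p = 0.448 > α = 0.1, fail to reject H₀.
There is insufficient evidence to reject the null hypothesis; the result is not statistically significant at the 0.1 level.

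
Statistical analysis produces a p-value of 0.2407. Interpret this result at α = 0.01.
Since p = 0.2407 > α = 0.01, fail to reject H₀.
There is insufficient evidence to reject the null hypothesis; the result is not statistically significant at the 0.01 level.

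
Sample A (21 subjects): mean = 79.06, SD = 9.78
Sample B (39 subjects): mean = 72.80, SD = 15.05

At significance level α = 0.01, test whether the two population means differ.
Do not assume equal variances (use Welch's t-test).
Welch's two-sample t-test:
H₀: μ₁ = μ₂
H₁: μ₁ ≠ μ₂
s₁²/n₁ = 9.78²/21 = 4.5547,  s₂²/n₂ = 15.05²/39 = 5.8078
SE = √(s₁²/n₁ + s₂²/n₂) = √(4.5547 + 5.8078) = 3.2191
df (Welch-Satterthwaite) = (s₁²/n₁ + s₂²/n₂)² / [(s₁²/n₁)²/(n₁-1) + (s₂²/n₂)²/(n₂-1)] ≈ 55.79
t = (x̄₁ - x̄₂) / SE = (79.06 - 72.80) / 3.2191 = 6.26 / 3.2191 = 1.945
p-value = 0.0569

Since p-value > α = 0.01, we fail to reject H₀.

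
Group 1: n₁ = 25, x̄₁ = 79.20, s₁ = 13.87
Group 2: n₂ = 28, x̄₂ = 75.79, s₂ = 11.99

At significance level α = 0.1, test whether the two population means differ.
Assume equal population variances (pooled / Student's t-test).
Student's two-sample t-test (equal variances):
H₀: μ₁ = μ₂
H₁: μ₁ ≠ μ₂
df = n₁ + n₂ - 2 = 51
Pooled variance s_p² = [(n₁-1)s₁² + (n₂-1)s₂²] / (n₁ + n₂ - 2) = [(24)(13.87²) + (27)(11.99²)] / 51 = 166.6386
SE = √(s_p²(1/n₁ + 1/n₂)) = √(166.6386 × (1/25 + 1/28)) = 3.5520
t = (x̄₁ - x̄₂) / SE = (79.20 - 75.79) / 3.5520 = 3.41 / 3.5520 = 0.960
p-value = 0.3416

Since p-value > α = 0.1, we fail to reject H₀.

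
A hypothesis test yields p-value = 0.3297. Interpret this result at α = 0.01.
Since p = 0.3297 > α = 0.01, fail to reject H₀.
There is insufficient evidence to reject the null hypothesis; the result is not statistically significant at the 0.01 level.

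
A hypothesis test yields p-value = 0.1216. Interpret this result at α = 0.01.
Since p = 0.1216 > α = 0.01, fail to reject H₀.
There is insufficient evidence to reject the null hypothesis; the result is not statistically significant at the 0.01 level.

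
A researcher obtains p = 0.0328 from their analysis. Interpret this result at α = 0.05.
Since p = 0.0328 < α = 0.05, reject H₀.
There is sufficient evidence to reject the null hypothesis; the result is statistically significant at the 0.05 level.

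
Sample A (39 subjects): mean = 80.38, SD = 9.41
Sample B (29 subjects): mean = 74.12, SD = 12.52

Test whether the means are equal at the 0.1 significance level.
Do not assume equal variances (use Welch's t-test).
Welch's two-sample t-test:
H₀: μ₁ = μ₂
H₁: μ₁ ≠ μ₂
s₁²/n₁ = 9.41²/39 = 2.2705,  s₂²/n₂ = 12.52²/29 = 5.4052
SE = √(s₁²/n₁ + s₂²/n₂) = √(2.2705 + 5.4052) = 2.7705
df (Welch-Satterthwaite) = (s₁²/n₁ + s₂²/n₂)² / [(s₁²/n₁)²/(n₁-1) + (s₂²/n₂)²/(n₂-1)] ≈ 49.97
t = (x̄₁ - x̄₂) / SE = (80.38 - 74.12) / 2.7705 = 6.26 / 2.7705 = 2.260
p-value = 0.0282

Since p-value < α = 0.1, we reject H₀.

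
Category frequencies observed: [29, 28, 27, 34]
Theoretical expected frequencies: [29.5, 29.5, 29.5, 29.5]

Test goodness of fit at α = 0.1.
Chi-square goodness of fit test:
H₀: observed counts match expected distribution
H₁: observed counts differ from expected distribution
df = k - 1 = 3
χ² = Σ(O - E)²/E
   = (29 - 29.5)²/29.5 + (28 - 29.5)²/29.5 + (27 - 29.5)²/29.5 + (34 - 29.5)²/29.5
   = 0.008 + 0.076 + 0.212 + 0.686
   = 0.98
p-value = 0.8054

Since p-value > α = 0.1, we fail to reject H₀.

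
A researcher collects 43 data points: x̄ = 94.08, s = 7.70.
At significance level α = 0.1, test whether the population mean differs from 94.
One-sample t-test:
H₀: μ = 94
H₁: μ ≠ 94
df = n - 1 = 42
t = (x̄ - μ₀) / (s/√n) = (94.08 - 94) / (7.70/√43) = 0.068
p-value = 0.9460

Since p-value > α = 0.1, we fail to reject H₀.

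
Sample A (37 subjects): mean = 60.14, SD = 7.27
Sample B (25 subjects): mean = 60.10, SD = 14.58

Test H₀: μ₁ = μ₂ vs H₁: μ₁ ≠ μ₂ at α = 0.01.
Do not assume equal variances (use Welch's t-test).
Welch's two-sample t-test:
H₀: μ₁ = μ₂
H₁: μ₁ ≠ μ₂
s₁²/n₁ = 7.27²/37 = 1.4285,  s₂²/n₂ = 14.58²/25 = 8.5031
SE = √(s₁²/n₁ + s₂²/n₂) = √(1.4285 + 8.5031) = 3.1514
df (Welch-Satterthwaite) = (s₁²/n₁ + s₂²/n₂)² / [(s₁²/n₁)²/(n₁-1) + (s₂²/n₂)²/(n₂-1)] ≈ 32.14
t = (x̄₁ - x̄₂) / SE = (60.14 - 60.10) / 3.1514 = 0.04 / 3.1514 = 0.013
p-value = 0.9900

Since p-value > α = 0.01, we fail to reject H₀.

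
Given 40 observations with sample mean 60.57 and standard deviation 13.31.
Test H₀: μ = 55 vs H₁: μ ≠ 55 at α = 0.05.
One-sample t-test:
H₀: μ = 55
H₁: μ ≠ 55
df = n - 1 = 39
t = (x̄ - μ₀) / (s/√n) = (60.57 - 55) / (13.31/√40) = 2.647
p-value = 0.0117

Since p-value < α = 0.05, we reject H₀.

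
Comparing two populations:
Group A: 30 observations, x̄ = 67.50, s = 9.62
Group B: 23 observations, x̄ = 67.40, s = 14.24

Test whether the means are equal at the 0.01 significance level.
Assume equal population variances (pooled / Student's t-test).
Student's two-sample t-test (equal variances):
H₀: μ₁ = μ₂
H₁: μ₁ ≠ μ₂
df = n₁ + n₂ - 2 = 51
Pooled variance s_p² = [(n₁-1)s₁² + (n₂-1)s₂²] / (n₁ + n₂ - 2) = [(29)(9.62²) + (22)(14.24²)] / 51 = 140.0960
SE = √(s_p²(1/n₁ + 1/n₂)) = √(140.0960 × (1/30 + 1/23)) = 3.2804
t = (x̄₁ - x̄₂) / SE = (67.50 - 67.40) / 3.2804 = 0.10 / 3.2804 = 0.030
p-value = 0.9758

Since p-value > α = 0.01, we fail to reject H₀.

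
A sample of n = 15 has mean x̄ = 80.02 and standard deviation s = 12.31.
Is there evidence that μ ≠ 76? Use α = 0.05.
One-sample t-test:
H₀: μ = 76
H₁: μ ≠ 76
df = n - 1 = 14
t = (x̄ - μ₀) / (s/√n) = (80.02 - 76) / (12.31/√15) = 1.265
p-value = 0.2266

Since p-value > α = 0.05, we fail to reject H₀.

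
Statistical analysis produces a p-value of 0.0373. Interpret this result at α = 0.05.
Since p = 0.0373 < α = 0.05, reject H₀.
There is sufficient evidence to reject the null hypothesis; the result is statistically significant at the 0.05 level.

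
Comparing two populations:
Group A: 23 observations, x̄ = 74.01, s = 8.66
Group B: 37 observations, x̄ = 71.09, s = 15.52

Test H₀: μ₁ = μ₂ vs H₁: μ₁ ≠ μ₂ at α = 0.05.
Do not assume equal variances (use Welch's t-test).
Welch's two-sample t-test:
H₀: μ₁ = μ₂
H₁: μ₁ ≠ μ₂
s₁²/n₁ = 8.66²/23 = 3.2607,  s₂²/n₂ = 15.52²/37 = 6.5100
SE = √(s₁²/n₁ + s₂²/n₂) = √(3.2607 + 6.5100) = 3.1258
df (Welch-Satterthwaite) = (s₁²/n₁ + s₂²/n₂)² / [(s₁²/n₁)²/(n₁-1) + (s₂²/n₂)²/(n₂-1)] ≈ 57.49
t = (x̄₁ - x̄₂) / SE = (74.01 - 71.09) / 3.1258 = 2.92 / 3.1258 = 0.934
p-value = 0.3541

Since p-value > α = 0.05, we fail to reject H₀.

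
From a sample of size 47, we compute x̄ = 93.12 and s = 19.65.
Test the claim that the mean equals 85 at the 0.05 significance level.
One-sample t-test:
H₀: μ = 85
H₁: μ ≠ 85
df = n - 1 = 46
t = (x̄ - μ₀) / (s/√n) = (93.12 - 85) / (19.65/√47) = 2.833
p-value = 0.0068

Since p-value < α = 0.05, we reject H₀.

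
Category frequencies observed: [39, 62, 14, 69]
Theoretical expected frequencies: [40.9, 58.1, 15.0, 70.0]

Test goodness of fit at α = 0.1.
Chi-square goodness of fit test:
H₀: observed counts match expected distribution
H₁: observed counts differ from expected distribution
df = k - 1 = 3
χ² = Σ(O - E)²/E
   = (39 - 40.9)²/40.9 + (62 - 58.1)²/58.1 + (14 - 15.0)²/15.0 + (69 - 70.0)²/70.0
   = 0.088 + 0.262 + 0.067 + 0.014
   = 0.43
p-value = 0.9338

Since p-value > α = 0.1, we fail to reject H₀.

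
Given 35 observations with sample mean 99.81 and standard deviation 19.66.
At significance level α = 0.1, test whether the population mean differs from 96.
One-sample t-test:
H₀: μ = 96
H₁: μ ≠ 96
df = n - 1 = 34
t = (x̄ - μ₀) / (s/√n) = (99.81 - 96) / (19.66/√35) = 1.147
p-value = 0.2596

Since p-value > α = 0.1, we fail to reject H₀.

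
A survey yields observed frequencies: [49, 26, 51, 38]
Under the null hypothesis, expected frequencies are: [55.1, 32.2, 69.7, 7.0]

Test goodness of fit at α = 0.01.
Chi-square goodness of fit test:
H₀: observed counts match expected distribution
H₁: observed counts differ from expected distribution
df = k - 1 = 3
χ² = Σ(O - E)²/E
   = (49 - 55.1)²/55.1 + (26 - 32.2)²/32.2 + (51 - 69.7)²/69.7 + (38 - 7.0)²/7.0
   = 0.675 + 1.194 + 5.017 + 137.286
   = 144.17
p-value < 0.0001

Since p-value < α = 0.01, we reject H₀.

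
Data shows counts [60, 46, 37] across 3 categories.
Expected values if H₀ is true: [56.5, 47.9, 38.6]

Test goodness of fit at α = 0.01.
Chi-square goodness of fit test:
H₀: observed counts match expected distribution
H₁: observed counts differ from expected distribution
df = k - 1 = 2
χ² = Σ(O - E)²/E
   = (60 - 56.5)²/56.5 + (46 - 47.9)²/47.9 + (37 - 38.6)²/38.6
   = 0.217 + 0.075 + 0.066
   = 0.36
p-value = 0.8359

Since p-value > α = 0.01, we fail to reject H₀.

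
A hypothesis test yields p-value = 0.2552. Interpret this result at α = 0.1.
Since p = 0.2552 > α = 0.1, fail to reject H₀.
There is insufficient evidence to reject the null hypothesis; the result is not statistically significant at the 0.1 level.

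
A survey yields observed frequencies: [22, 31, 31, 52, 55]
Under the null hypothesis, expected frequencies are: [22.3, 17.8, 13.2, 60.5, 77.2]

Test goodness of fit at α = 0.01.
Chi-square goodness of fit test:
H₀: observed counts match expected distribution
H₁: observed counts differ from expected distribution
df = k - 1 = 4
χ² = Σ(O - E)²/E
   = (22 - 22.3)²/22.3 + (31 - 17.8)²/17.8 + (31 - 13.2)²/13.2 + (52 - 60.5)²/60.5 + (55 - 77.2)²/77.2
   = 0.004 + 9.789 + 24.003 + 1.194 + 6.384
   = 41.37
p-value < 0.0001

Since p-value < α = 0.01, we reject H₀.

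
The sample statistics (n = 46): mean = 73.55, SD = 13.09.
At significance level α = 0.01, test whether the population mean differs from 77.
One-sample t-test:
H₀: μ = 77
H₁: μ ≠ 77
df = n - 1 = 45
t = (x̄ - μ₀) / (s/√n) = (73.55 - 77) / (13.09/√46) = -1.788
p-value = 0.0806

Since p-value > α = 0.01, we fail to reject H₀.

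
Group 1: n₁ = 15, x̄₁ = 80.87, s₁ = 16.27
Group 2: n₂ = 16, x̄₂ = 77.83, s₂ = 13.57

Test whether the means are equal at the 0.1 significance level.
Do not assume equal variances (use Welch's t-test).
Welch's two-sample t-test:
H₀: μ₁ = μ₂
H₁: μ₁ ≠ μ₂
s₁²/n₁ = 16.27²/15 = 17.6475,  s₂²/n₂ = 13.57²/16 = 11.5091
SE = √(s₁²/n₁ + s₂²/n₂) = √(17.6475 + 11.5091) = 5.3997
df (Welch-Satterthwaite) = (s₁²/n₁ + s₂²/n₂)² / [(s₁²/n₁)²/(n₁-1) + (s₂²/n₂)²/(n₂-1)] ≈ 27.36
t = (x̄₁ - x̄₂) / SE = (80.87 - 77.83) / 5.3997 = 3.04 / 5.3997 = 0.563
p-value = 0.5780

Since p-value > α = 0.1, we fail to reject H₀.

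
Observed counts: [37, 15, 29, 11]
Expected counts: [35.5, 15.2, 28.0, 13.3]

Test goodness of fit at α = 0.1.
Chi-square goodness of fit test:
H₀: observed counts match expected distribution
H₁: observed counts differ from expected distribution
df = k - 1 = 3
χ² = Σ(O - E)²/E
   = (37 - 35.5)²/35.5 + (15 - 15.2)²/15.2 + (29 - 28.0)²/28.0 + (11 - 13.3)²/13.3
   = 0.063 + 0.003 + 0.036 + 0.398
   = 0.50
p-value = 0.9190

Since p-value > α = 0.1, we fail to reject H₀.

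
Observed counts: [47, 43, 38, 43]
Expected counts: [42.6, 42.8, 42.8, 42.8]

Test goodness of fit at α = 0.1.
Chi-square goodness of fit test:
H₀: observed counts match expected distribution
H₁: observed counts differ from expected distribution
df = k - 1 = 3
χ² = Σ(O - E)²/E
   = (47 - 42.6)²/42.6 + (43 - 42.8)²/42.8 + (38 - 42.8)²/42.8 + (43 - 42.8)²/42.8
   = 0.454 + 0.001 + 0.538 + 0.001
   = 0.99
p-value = 0.8025

Since p-value > α = 0.1, we fail to reject H₀.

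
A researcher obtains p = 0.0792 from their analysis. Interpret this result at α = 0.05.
Since p = 0.0792 > α = 0.05, fail to reject H₀.
There is insufficient evidence to reject the null hypothesis; the result is not statistically significant at the 0.05 level.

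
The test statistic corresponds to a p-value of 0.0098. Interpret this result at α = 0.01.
Since p = 0.0098 < α = 0.01, reject H₀.
There is sufficient evidence to reject the null hypothesis; the result is statistically significant at the 0.01 level.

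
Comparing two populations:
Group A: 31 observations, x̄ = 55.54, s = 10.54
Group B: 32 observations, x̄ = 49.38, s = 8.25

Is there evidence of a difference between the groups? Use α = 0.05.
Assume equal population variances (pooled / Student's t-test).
Student's two-sample t-test (equal variances):
H₀: μ₁ = μ₂
H₁: μ₁ ≠ μ₂
df = n₁ + n₂ - 2 = 61
Pooled variance s_p² = [(n₁-1)s₁² + (n₂-1)s₂²] / (n₁ + n₂ - 2) = [(30)(10.54²) + (31)(8.25²)] / 61 = 89.2244
SE = √(s_p²(1/n₁ + 1/n₂)) = √(89.2244 × (1/31 + 1/32)) = 2.3804
t = (x̄₁ - x̄₂) / SE = (55.54 - 49.38) / 2.3804 = 6.16 / 2.3804 = 2.588
p-value = 0.0121

Since p-value < α = 0.05, we reject H₀.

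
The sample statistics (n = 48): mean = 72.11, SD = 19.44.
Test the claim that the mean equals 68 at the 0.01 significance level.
One-sample t-test:
H₀: μ = 68
H₁: μ ≠ 68
df = n - 1 = 47
t = (x̄ - μ₀) / (s/√n) = (72.11 - 68) / (19.44/√48) = 1.465
p-value = 0.1496

Since p-value > α = 0.01, we fail to reject H₀.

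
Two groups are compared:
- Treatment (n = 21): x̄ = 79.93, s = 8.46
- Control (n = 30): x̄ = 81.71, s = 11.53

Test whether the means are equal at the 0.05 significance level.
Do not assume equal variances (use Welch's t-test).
Welch's two-sample t-test:
H₀: μ₁ = μ₂
H₁: μ₁ ≠ μ₂
s₁²/n₁ = 8.46²/21 = 3.4082,  s₂²/n₂ = 11.53²/30 = 4.4314
SE = √(s₁²/n₁ + s₂²/n₂) = √(3.4082 + 4.4314) = 2.7999
df (Welch-Satterthwaite) = (s₁²/n₁ + s₂²/n₂)² / [(s₁²/n₁)²/(n₁-1) + (s₂²/n₂)²/(n₂-1)] ≈ 48.86
t = (x̄₁ - x̄₂) / SE = (79.93 - 81.71) / 2.7999 = -1.78 / 2.7999 = -0.636
p-value = 0.5279

Since p-value > α = 0.05, we fail to reject H₀.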